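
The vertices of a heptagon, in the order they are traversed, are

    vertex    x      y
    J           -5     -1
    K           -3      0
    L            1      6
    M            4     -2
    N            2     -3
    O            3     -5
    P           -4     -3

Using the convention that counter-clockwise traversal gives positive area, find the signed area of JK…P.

-48

Cross-terms: -3, -18, -26, -8, -1, -29, -11  ⇒  Σ = -96
Signed area = Σ/2 = -48 (negative ⇒ clockwise traversal).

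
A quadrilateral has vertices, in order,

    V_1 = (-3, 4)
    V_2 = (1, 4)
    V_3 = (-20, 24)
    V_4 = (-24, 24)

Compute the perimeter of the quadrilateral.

66

|V_1V_2| = √((4)² + (0)²) = √16 = 4
|V_2V_3| = √((-21)² + (20)²) = √841 = 29
|V_3V_4| = √((-4)² + (0)²) = √16 = 4
|V_4V_1| = √((21)² + (-20)²) = √841 = 29
Perimeter = 4 + 29 + 4 + 29 = 66.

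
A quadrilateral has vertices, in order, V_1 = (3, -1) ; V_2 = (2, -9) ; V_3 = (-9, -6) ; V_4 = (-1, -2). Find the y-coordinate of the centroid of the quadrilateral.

-1528/297

Apply the shoelace formula. First the cross-terms c_i = x_i·y_{i+1} − x_{i+1}·y_i:
  -25, -93, 12, 7  ⇒  2A = -99, A = -49.5.
Then Σ (y_i + y_{i+1})·c_i = 1528, so ȳ = 1528 / (6·(-49.5)) = -1528/297.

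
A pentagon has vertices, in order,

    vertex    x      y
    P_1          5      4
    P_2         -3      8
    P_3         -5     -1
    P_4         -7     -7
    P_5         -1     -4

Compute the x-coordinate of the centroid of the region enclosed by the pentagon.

Apply Gauss's area formula. First the cross-terms c_i = x_i·y_{i+1} − x_{i+1}·y_i:
  52, 43, 28, 21, 16  ⇒  2A = 160, A = 80.
Then Σ (x_i + x_{i+1})·c_i = -680, so x̄ = -680 / (6·80) = -17/12.

-17/12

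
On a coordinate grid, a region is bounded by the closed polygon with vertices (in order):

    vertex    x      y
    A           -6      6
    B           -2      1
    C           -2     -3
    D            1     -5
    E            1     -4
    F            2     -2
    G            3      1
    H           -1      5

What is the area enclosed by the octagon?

Apply Gauss's area formula: 2A = Σ (x_i·y_{i+1} − x_{i+1}·y_i), indices taken mod 8.
Σ = (6) + (8) + (13) + (1) + (6) + (8) + (16) + (24) = 82
Area = |Σ|/2 = 41.

41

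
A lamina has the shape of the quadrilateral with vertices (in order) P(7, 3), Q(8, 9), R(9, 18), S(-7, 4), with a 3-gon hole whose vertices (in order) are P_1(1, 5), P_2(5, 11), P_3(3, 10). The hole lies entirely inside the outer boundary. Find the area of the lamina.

103.5

Outer boundary:
Σ = (39) + (63) + (162) + (-49) = 215
Area = |Σ|/2 = 107.5.
Hole:
Apply the shoelace (surveyor's) formula: 2A = Σ (x_i·y_{i+1} − x_{i+1}·y_i), indices taken mod 3.
Σ = (-14) + (17) + (5) = 8
Area = |Σ|/2 = 4.
Net area = 107.5 − 4 = 103.5.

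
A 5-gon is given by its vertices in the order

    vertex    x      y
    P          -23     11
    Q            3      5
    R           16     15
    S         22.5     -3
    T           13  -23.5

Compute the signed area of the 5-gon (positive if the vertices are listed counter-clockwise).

Σ = (-148) + (-35) + (-385.5) + (-489.75) + (-397.5) = -1455.75
Signed area = Σ/2 = -727.875 (negative ⇒ clockwise traversal).

-727.875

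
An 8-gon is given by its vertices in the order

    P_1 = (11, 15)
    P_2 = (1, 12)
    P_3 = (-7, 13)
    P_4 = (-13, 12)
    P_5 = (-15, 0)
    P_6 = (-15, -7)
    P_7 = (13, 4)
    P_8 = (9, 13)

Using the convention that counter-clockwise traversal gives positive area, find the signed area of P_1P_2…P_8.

370

Apply the shoelace (surveyor's) formula: 2A = Σ (x_i·y_{i+1} − x_{i+1}·y_i), indices taken mod 8.
Σ = (117) + (97) + (85) + (180) + (105) + (31) + (133) + (-8) = 740
Signed area = Σ/2 = 370 (positive ⇒ counter-clockwise traversal).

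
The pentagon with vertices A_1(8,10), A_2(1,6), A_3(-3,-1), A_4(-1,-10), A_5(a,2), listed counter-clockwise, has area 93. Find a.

6

Write out the shoelace sum; only the two edges meeting at A_5 involve a:
2·Area = [((-1)·2 − a·(-10)) + (a·10 − 8·2)] + 84
       = 20·a + 66 = 186
⇒ a = 6.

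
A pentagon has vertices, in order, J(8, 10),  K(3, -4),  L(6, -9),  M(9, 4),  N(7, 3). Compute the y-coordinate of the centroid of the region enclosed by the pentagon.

-89/85

Apply the surveyor's formula. First the cross-terms c_i = x_i·y_{i+1} − x_{i+1}·y_i:
  -62, -3, 105, -1, 46  ⇒  2A = 85, A = 42.5.
Then Σ (y_i + y_{i+1})·c_i = -267, so ȳ = -267 / (6·42.5) = -89/85.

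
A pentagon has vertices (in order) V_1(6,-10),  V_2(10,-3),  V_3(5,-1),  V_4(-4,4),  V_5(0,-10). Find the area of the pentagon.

Apply Gauss's area formula: 2A = Σ (x_i·y_{i+1} − x_{i+1}·y_i), indices taken mod 5.
Cross-terms: 82, 5, 16, 40, 60  ⇒  Σ = 203
Area = |Σ|/2 = 101.5.

101.5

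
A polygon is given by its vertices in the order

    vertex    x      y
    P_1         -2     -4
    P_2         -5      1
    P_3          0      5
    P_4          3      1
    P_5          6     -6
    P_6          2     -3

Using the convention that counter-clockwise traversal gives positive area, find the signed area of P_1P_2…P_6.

Apply Gauss's area formula: 2A = Σ (x_i·y_{i+1} − x_{i+1}·y_i), indices taken mod 6.
Cross-terms: -22, -25, -15, -24, -6, -14  ⇒  Σ = -106
Signed area = Σ/2 = -53 (negative ⇒ clockwise traversal).

-53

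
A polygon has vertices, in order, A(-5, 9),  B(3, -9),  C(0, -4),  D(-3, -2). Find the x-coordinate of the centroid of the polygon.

Apply the shoelace (surveyor's) formula. First the cross-terms c_i = x_i·y_{i+1} − x_{i+1}·y_i:
  18, -12, -12, -37  ⇒  2A = -43, A = -21.5.
Then Σ (x_i + x_{i+1})·c_i = 260, so x̄ = 260 / (6·(-21.5)) = -260/129.

-260/129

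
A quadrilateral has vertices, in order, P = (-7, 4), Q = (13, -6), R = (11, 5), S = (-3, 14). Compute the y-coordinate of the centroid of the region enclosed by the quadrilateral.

Apply Gauss's area formula. First the cross-terms c_i = x_i·y_{i+1} − x_{i+1}·y_i:
  -10, 131, 169, 86  ⇒  2A = 376, A = 188.
Then Σ (y_i + y_{i+1})·c_i = 4648, so ȳ = 4648 / (6·188) = 581/141.

581/141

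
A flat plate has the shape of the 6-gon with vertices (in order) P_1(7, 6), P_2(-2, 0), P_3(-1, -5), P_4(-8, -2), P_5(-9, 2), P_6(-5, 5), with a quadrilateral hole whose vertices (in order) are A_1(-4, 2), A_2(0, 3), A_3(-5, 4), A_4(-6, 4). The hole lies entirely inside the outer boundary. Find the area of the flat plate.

69.5

Outer boundary:
Apply Gauss's area formula: 2A = Σ (x_i·y_{i+1} − x_{i+1}·y_i), indices taken mod 6.
Cross-terms: 12, 10, -38, -34, -35, -65  ⇒  Σ = -150
Area = |Σ|/2 = 75.
Hole:
Apply Gauss's area formula: 2A = Σ (x_i·y_{i+1} − x_{i+1}·y_i), indices taken mod 4.
Σ = (-12) + (15) + (4) + (4) = 11
Area = |Σ|/2 = 5.5.
Net area = 75 − 5.5 = 69.5.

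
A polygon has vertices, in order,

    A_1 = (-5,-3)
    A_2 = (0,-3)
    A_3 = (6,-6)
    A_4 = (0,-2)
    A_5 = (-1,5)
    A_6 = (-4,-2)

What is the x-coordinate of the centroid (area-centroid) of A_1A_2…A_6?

-55/43

Apply Gauss's area formula. First the cross-terms c_i = x_i·y_{i+1} − x_{i+1}·y_i:
  15, 18, -12, -2, 22, 2  ⇒  2A = 43, A = 21.5.
Then Σ (x_i + x_{i+1})·c_i = -165, so x̄ = -165 / (6·21.5) = -55/43.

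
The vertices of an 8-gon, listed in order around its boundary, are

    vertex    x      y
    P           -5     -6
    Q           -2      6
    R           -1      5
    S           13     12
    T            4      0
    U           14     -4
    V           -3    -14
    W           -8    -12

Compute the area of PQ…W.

Apply the shoelace (surveyor's) formula: 2A = Σ (x_i·y_{i+1} − x_{i+1}·y_i), indices taken mod 8.
Σ = (-42) + (-4) + (-77) + (-48) + (-16) + (-208) + (-76) + (-12) = -483
Area = |Σ|/2 = 241.5.

241.5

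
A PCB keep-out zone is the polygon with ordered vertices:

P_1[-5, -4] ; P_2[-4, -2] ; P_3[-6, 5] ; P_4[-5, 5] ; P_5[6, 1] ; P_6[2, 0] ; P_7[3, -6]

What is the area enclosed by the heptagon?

Apply the shoelace formula: 2A = Σ (x_i·y_{i+1} − x_{i+1}·y_i), indices taken mod 7.
Cross-terms: -6, -32, -5, -35, -2, -12, -42  ⇒  Σ = -134
Area = |Σ|/2 = 67.

67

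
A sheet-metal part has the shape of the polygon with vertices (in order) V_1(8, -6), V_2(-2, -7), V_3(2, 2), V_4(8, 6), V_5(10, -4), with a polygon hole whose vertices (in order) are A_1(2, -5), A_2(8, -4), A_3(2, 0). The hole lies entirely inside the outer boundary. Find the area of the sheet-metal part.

Outer boundary:
Σ = (-68) + (10) + (-4) + (-92) + (-28) = -182
Area = |Σ|/2 = 91.
Hole:
Apply the surveyor's formula: 2A = Σ (x_i·y_{i+1} − x_{i+1}·y_i), indices taken mod 3.
Σ = (32) + (8) + (-10) = 30
Area = |Σ|/2 = 15.
Net area = 91 − 15 = 76.

76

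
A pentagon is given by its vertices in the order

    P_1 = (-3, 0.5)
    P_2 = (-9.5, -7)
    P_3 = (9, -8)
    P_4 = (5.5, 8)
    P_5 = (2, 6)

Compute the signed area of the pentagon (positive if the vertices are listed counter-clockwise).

158.375

Cross-terms: 25.75, 139, 116, 17, 19  ⇒  Σ = 316.75
Signed area = Σ/2 = 158.375 (positive ⇒ counter-clockwise traversal).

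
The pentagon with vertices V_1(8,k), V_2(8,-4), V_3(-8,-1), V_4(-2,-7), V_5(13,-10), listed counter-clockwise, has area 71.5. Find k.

Write out the shoelace sum; only the two edges meeting at V_1 involve k:
2·Area = [(13·k − 8·(-10)) + (8·(-4) − 8·k)] + 125
       = 5·k + 173 = 143
⇒ k = -6.

-6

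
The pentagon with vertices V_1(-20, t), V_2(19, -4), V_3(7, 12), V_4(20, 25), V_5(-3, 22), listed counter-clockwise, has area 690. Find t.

-7

Write out the shoelace sum; only the two edges meeting at V_1 involve t:
2·Area = [((-3)·t − (-20)·22) + ((-20)·(-4) − 19·t)] + 706
       = -22·t + 1226 = 1380
⇒ t = -7.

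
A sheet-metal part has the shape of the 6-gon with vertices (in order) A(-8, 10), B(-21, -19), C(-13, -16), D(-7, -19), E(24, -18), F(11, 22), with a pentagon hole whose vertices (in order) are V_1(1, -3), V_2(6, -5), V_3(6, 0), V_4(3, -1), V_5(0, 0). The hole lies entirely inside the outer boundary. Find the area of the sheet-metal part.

1071.5

Outer boundary:
Apply the shoelace formula: 2A = Σ (x_i·y_{i+1} − x_{i+1}·y_i), indices taken mod 6.
Cross-terms: 362, 89, 135, 582, 726, 286  ⇒  Σ = 2180
Area = |Σ|/2 = 1090.
Hole:
Apply the surveyor's formula: 2A = Σ (x_i·y_{i+1} − x_{i+1}·y_i), indices taken mod 5.
Cross-terms: 13, 30, -6, 0, 0  ⇒  Σ = 37
Area = |Σ|/2 = 18.5.
Net area = 1090 − 18.5 = 1071.5.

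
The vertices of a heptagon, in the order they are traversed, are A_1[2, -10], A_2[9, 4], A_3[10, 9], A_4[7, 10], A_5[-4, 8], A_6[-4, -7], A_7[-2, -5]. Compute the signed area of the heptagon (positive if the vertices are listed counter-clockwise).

184

Apply the shoelace (surveyor's) formula: 2A = Σ (x_i·y_{i+1} − x_{i+1}·y_i), indices taken mod 7.
Cross-terms: 98, 41, 37, 96, 60, 6, 30  ⇒  Σ = 368
Signed area = Σ/2 = 184 (positive ⇒ counter-clockwise traversal).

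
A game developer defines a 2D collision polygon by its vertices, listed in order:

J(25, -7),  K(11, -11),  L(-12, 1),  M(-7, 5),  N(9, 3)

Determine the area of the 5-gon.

288

J→K: (25)(-11) − (11)(-7) = -198
K→L: (11)(1) − (-12)(-11) = -121
L→M: (-12)(5) − (-7)(1) = -53
M→N: (-7)(3) − (9)(5) = -66
N→J: (9)(-7) − (25)(3) = -138
Σ = -576
Area = |Σ|/2 = 288.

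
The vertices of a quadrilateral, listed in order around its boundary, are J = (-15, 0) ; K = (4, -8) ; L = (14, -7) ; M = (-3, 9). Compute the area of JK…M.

222

Apply the shoelace (surveyor's) formula: 2A = Σ (x_i·y_{i+1} − x_{i+1}·y_i), indices taken mod 4.
J→K: (-15)(-8) − (4)(0) = 120
K→L: (4)(-7) − (14)(-8) = 84
L→M: (14)(9) − (-3)(-7) = 105
M→J: (-3)(0) − (-15)(9) = 135
Σ = 444
Area = |Σ|/2 = 222.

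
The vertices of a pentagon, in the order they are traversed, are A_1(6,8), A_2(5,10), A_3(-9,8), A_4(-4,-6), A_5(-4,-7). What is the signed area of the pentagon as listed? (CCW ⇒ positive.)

Apply Gauss's area formula: 2A = Σ (x_i·y_{i+1} − x_{i+1}·y_i), indices taken mod 5.
A_1→A_2: (6)(10) − (5)(8) = 20
A_2→A_3: (5)(8) − (-9)(10) = 130
A_3→A_4: (-9)(-6) − (-4)(8) = 86
A_4→A_5: (-4)(-7) − (-4)(-6) = 4
A_5→A_1: (-4)(8) − (6)(-7) = 10
Σ = 250
Signed area = Σ/2 = 125 (positive ⇒ counter-clockwise traversal).

125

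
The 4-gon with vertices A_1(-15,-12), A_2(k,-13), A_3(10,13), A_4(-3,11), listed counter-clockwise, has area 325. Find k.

The doubled signed area Σ (x_i y_{i+1} − x_{i+1} y_i) is linear in k.
With k=0 it equals 675; the coefficient of k is 25 (from the two edges through A_2).
So 25·k + 675 = 2·325 = 650 ⇒ k = -1.

-1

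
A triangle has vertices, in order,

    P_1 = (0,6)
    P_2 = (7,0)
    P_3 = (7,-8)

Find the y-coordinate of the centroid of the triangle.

Apply Gauss's area formula. First the cross-terms c_i = x_i·y_{i+1} − x_{i+1}·y_i:
  -42, -56, 42  ⇒  2A = -56, A = -28.
Then Σ (y_i + y_{i+1})·c_i = 112, so ȳ = 112 / (6·(-28)) = -2/3.

-2/3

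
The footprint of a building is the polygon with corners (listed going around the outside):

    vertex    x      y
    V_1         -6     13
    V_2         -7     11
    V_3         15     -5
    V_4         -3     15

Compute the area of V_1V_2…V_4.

Apply Gauss's area formula: 2A = Σ (x_i·y_{i+1} − x_{i+1}·y_i), indices taken mod 4.
Σ = (25) + (-130) + (210) + (51) = 156
Area = |Σ|/2 = 78.

78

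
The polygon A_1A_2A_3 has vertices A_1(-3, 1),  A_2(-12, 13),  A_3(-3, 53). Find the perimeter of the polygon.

|A_1A_2| = √((-9)² + (12)²) = √225 = 15
|A_2A_3| = √((9)² + (40)²) = √1681 = 41
|A_3A_1| = √((0)² + (-52)²) = √2704 = 52
Perimeter = 15 + 41 + 52 = 108.

108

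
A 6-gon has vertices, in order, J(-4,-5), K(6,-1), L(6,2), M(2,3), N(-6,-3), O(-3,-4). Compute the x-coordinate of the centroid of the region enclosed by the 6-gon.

Apply Gauss's area formula. First the cross-terms c_i = x_i·y_{i+1} − x_{i+1}·y_i:
  34, 18, 14, 12, 15, -1  ⇒  2A = 92, A = 46.
Then Σ (x_i + x_{i+1})·c_i = 220, so x̄ = 220 / (6·46) = 55/69.

55/69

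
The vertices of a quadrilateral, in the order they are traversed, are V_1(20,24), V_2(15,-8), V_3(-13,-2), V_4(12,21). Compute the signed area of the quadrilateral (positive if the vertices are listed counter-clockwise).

Σ = (-520) + (-134) + (-249) + (-132) = -1035
Signed area = Σ/2 = -517.5 (negative ⇒ clockwise traversal).

-517.5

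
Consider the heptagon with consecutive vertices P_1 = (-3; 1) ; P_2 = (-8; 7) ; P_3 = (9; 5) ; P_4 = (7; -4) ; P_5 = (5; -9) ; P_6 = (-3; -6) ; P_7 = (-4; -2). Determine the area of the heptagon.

Σ = (-13) + (-103) + (-71) + (-43) + (-57) + (-18) + (-10) = -315
Area = |Σ|/2 = 157.5.

157.5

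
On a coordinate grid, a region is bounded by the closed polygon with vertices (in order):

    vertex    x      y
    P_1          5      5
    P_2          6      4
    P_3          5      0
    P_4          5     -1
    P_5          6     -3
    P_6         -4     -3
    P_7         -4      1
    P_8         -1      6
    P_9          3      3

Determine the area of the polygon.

67

P_1→P_2: (5)(4) − (6)(5) = -10
P_2→P_3: (6)(0) − (5)(4) = -20
P_3→P_4: (5)(-1) − (5)(0) = -5
P_4→P_5: (5)(-3) − (6)(-1) = -9
P_5→P_6: (6)(-3) − (-4)(-3) = -30
P_6→P_7: (-4)(1) − (-4)(-3) = -16
P_7→P_8: (-4)(6) − (-1)(1) = -23
P_8→P_9: (-1)(3) − (3)(6) = -21
P_9→P_1: (3)(5) − (5)(3) = 0
Σ = -134
Area = |Σ|/2 = 67.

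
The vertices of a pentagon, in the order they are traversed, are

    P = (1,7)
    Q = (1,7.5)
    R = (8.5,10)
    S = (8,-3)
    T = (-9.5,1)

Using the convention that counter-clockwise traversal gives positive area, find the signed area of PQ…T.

P→Q: (1)(7.5) − (1)(7) = 0.5
Q→R: (1)(10) − (8.5)(7.5) = -53.75
R→S: (8.5)(-3) − (8)(10) = -105.5
S→T: (8)(1) − (-9.5)(-3) = -20.5
T→P: (-9.5)(7) − (1)(1) = -67.5
Σ = -246.75
Signed area = Σ/2 = -123.375 (negative ⇒ clockwise traversal).

-123.375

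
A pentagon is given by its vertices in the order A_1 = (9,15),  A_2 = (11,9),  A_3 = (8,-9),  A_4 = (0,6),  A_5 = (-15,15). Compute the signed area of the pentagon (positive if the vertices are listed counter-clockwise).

Apply Gauss's area formula: 2A = Σ (x_i·y_{i+1} − x_{i+1}·y_i), indices taken mod 5.
Σ = (-84) + (-171) + (48) + (90) + (-360) = -477
Signed area = Σ/2 = -238.5 (negative ⇒ clockwise traversal).

-238.5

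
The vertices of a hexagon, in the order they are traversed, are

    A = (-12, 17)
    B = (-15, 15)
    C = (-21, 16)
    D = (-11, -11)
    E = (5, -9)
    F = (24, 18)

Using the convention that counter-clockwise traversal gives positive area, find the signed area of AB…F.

820.5

Apply the surveyor's formula: 2A = Σ (x_i·y_{i+1} − x_{i+1}·y_i), indices taken mod 6.
Σ = (75) + (75) + (407) + (154) + (306) + (624) = 1641
Signed area = Σ/2 = 820.5 (positive ⇒ counter-clockwise traversal).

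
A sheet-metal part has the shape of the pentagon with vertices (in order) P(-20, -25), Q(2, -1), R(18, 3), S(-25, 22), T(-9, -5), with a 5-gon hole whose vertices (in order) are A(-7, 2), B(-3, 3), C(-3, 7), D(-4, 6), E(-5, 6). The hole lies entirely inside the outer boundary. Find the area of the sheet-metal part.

496

Outer boundary:
Cross-terms: 70, 24, 471, 323, 125  ⇒  Σ = 1013
Area = |Σ|/2 = 506.5.
Hole:
Apply the shoelace (surveyor's) formula: 2A = Σ (x_i·y_{i+1} − x_{i+1}·y_i), indices taken mod 5.
Cross-terms: -15, -12, 10, 6, 32  ⇒  Σ = 21
Area = |Σ|/2 = 10.5.
Net area = 506.5 − 10.5 = 496.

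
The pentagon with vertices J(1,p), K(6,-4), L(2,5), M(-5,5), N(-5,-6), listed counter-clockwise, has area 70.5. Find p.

-1

The doubled signed area Σ (x_i y_{i+1} − x_{i+1} y_i) is linear in p.
With p=0 it equals 130; the coefficient of p is -11 (from the two edges through J).
So -11·p + 130 = 2·70.5 = 141 ⇒ p = -1.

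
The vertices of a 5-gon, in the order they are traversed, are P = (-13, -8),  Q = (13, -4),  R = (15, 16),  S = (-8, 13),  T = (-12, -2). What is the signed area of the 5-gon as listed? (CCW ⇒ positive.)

494.5

Apply Gauss's area formula: 2A = Σ (x_i·y_{i+1} − x_{i+1}·y_i), indices taken mod 5.
P→Q: (-13)(-4) − (13)(-8) = 156
Q→R: (13)(16) − (15)(-4) = 268
R→S: (15)(13) − (-8)(16) = 323
S→T: (-8)(-2) − (-12)(13) = 172
T→P: (-12)(-8) − (-13)(-2) = 70
Σ = 989
Signed area = Σ/2 = 494.5 (positive ⇒ counter-clockwise traversal).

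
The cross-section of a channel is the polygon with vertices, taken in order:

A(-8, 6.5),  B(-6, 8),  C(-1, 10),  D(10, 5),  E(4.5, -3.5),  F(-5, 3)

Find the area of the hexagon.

126

Apply the surveyor's formula: 2A = Σ (x_i·y_{i+1} − x_{i+1}·y_i), indices taken mod 6.
Σ = (-25) + (-52) + (-105) + (-57.5) + (-4) + (-8.5) = -252
Area = |Σ|/2 = 126.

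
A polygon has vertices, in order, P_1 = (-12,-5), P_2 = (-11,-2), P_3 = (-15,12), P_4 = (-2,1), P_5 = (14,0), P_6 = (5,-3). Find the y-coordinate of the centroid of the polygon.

98/129

Apply the shoelace formula. First the cross-terms c_i = x_i·y_{i+1} − x_{i+1}·y_i:
  -31, -162, 9, -14, -42, -61  ⇒  2A = -301, A = -150.5.
Then Σ (y_i + y_{i+1})·c_i = -686, so ȳ = -686 / (6·(-150.5)) = 98/129.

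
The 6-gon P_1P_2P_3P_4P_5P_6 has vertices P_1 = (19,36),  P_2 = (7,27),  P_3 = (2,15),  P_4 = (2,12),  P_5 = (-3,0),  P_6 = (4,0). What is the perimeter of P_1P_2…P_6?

|P_1P_2| = √((-12)² + (-9)²) = √225 = 15
|P_2P_3| = √((-5)² + (-12)²) = √169 = 13
|P_3P_4| = √((0)² + (-3)²) = √9 = 3
|P_4P_5| = √((-5)² + (-12)²) = √169 = 13
|P_5P_6| = √((7)² + (0)²) = √49 = 7
|P_6P_1| = √((15)² + (36)²) = √1521 = 39
Perimeter = 15 + 13 + 3 + 13 + 7 + 39 = 90.

90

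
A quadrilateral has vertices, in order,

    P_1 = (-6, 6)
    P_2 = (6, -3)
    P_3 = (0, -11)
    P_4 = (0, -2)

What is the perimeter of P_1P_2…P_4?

|P_1P_2| = √((12)² + (-9)²) = √225 = 15
|P_2P_3| = √((-6)² + (-8)²) = √100 = 10
|P_3P_4| = √((0)² + (9)²) = √81 = 9
|P_4P_1| = √((-6)² + (8)²) = √100 = 10
Perimeter = 15 + 10 + 9 + 10 = 44.

44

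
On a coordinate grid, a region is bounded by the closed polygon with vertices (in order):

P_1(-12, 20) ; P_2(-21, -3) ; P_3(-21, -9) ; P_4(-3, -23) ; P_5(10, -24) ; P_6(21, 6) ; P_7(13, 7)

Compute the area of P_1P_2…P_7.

Σ = (456) + (126) + (456) + (302) + (564) + (69) + (344) = 2317
Area = |Σ|/2 = 1158.5.

1158.5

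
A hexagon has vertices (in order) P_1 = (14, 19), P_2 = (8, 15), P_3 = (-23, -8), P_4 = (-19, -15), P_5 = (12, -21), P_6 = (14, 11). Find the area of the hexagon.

Apply the shoelace formula: 2A = Σ (x_i·y_{i+1} − x_{i+1}·y_i), indices taken mod 6.
Cross-terms: 58, 281, 193, 579, 426, 112  ⇒  Σ = 1649
Area = |Σ|/2 = 824.5.

824.5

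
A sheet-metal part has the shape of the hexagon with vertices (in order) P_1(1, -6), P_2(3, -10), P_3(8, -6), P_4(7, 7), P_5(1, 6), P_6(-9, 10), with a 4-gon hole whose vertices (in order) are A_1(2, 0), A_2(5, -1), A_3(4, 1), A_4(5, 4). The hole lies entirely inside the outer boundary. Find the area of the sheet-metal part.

Outer boundary:
Apply the surveyor's formula: 2A = Σ (x_i·y_{i+1} − x_{i+1}·y_i), indices taken mod 6.
Σ = (8) + (62) + (98) + (35) + (64) + (44) = 311
Area = |Σ|/2 = 155.5.
Hole:
Apply Gauss's area formula: 2A = Σ (x_i·y_{i+1} − x_{i+1}·y_i), indices taken mod 4.
A_1→A_2: (2)(-1) − (5)(0) = -2
A_2→A_3: (5)(1) − (4)(-1) = 9
A_3→A_4: (4)(4) − (5)(1) = 11
A_4→A_1: (5)(0) − (2)(4) = -8
Σ = 10
Area = |Σ|/2 = 5.
Net area = 155.5 − 5 = 150.5.

150.5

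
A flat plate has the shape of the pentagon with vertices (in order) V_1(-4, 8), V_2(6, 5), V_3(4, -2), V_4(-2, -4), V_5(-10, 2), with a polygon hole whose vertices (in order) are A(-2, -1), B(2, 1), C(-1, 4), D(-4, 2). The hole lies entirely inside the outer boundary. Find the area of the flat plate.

102.5

Outer boundary:
V_1→V_2: (-4)(5) − (6)(8) = -68
V_2→V_3: (6)(-2) − (4)(5) = -32
V_3→V_4: (4)(-4) − (-2)(-2) = -20
V_4→V_5: (-2)(2) − (-10)(-4) = -44
V_5→V_1: (-10)(8) − (-4)(2) = -72
Σ = -236
Area = |Σ|/2 = 118.
Hole:
Σ = (0) + (9) + (14) + (8) = 31
Area = |Σ|/2 = 15.5.
Net area = 118 − 15.5 = 102.5.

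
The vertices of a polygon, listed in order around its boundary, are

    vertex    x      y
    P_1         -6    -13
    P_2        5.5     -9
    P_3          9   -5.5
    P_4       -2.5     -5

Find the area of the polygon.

Apply the shoelace (surveyor's) formula: 2A = Σ (x_i·y_{i+1} − x_{i+1}·y_i), indices taken mod 4.
P_1→P_2: (-6)(-9) − (5.5)(-13) = 125.5
P_2→P_3: (5.5)(-5.5) − (9)(-9) = 50.75
P_3→P_4: (9)(-5) − (-2.5)(-5.5) = -58.75
P_4→P_1: (-2.5)(-13) − (-6)(-5) = 2.5
Σ = 120
Area = |Σ|/2 = 60.

60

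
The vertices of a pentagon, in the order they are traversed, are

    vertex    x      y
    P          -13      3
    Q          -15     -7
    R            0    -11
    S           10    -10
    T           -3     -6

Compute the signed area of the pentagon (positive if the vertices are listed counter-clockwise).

117

Apply Gauss's area formula: 2A = Σ (x_i·y_{i+1} − x_{i+1}·y_i), indices taken mod 5.
Σ = (136) + (165) + (110) + (-90) + (-87) = 234
Signed area = Σ/2 = 117 (positive ⇒ counter-clockwise traversal).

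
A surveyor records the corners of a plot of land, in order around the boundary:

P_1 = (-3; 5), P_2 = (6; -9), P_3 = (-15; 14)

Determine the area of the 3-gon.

43.5

Apply the shoelace (surveyor's) formula: 2A = Σ (x_i·y_{i+1} − x_{i+1}·y_i), indices taken mod 3.
Σ = (-3) + (-51) + (-33) = -87
Area = |Σ|/2 = 43.5.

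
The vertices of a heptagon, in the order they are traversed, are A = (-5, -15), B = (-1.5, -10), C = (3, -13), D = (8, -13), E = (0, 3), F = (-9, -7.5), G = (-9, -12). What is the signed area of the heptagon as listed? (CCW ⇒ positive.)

Apply the shoelace formula: 2A = Σ (x_i·y_{i+1} − x_{i+1}·y_i), indices taken mod 7.
Cross-terms: 27.5, 49.5, 65, 24, 27, 40.5, 75  ⇒  Σ = 308.5
Signed area = Σ/2 = 154.25 (positive ⇒ counter-clockwise traversal).

154.25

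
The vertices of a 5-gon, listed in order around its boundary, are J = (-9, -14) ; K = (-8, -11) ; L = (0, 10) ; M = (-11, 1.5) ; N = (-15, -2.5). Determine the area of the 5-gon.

127.25

Apply Gauss's area formula: 2A = Σ (x_i·y_{i+1} − x_{i+1}·y_i), indices taken mod 5.
Σ = (-13) + (-80) + (110) + (50) + (187.5) = 254.5
Area = |Σ|/2 = 127.25.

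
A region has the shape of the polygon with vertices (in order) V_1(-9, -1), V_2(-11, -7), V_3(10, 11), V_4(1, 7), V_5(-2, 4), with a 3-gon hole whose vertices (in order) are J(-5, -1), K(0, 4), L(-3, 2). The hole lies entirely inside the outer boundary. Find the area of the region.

55.5

Outer boundary:
Σ = (52) + (-51) + (59) + (18) + (38) = 116
Area = |Σ|/2 = 58.
Hole:
Σ = (-20) + (12) + (13) = 5
Area = |Σ|/2 = 2.5.
Net area = 58 − 2.5 = 55.5.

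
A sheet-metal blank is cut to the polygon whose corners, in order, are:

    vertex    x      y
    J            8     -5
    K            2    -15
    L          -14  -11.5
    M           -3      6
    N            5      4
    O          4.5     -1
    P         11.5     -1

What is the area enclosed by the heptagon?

284.5

Apply the shoelace formula: 2A = Σ (x_i·y_{i+1} − x_{i+1}·y_i), indices taken mod 7.
J→K: (8)(-15) − (2)(-5) = -110
K→L: (2)(-11.5) − (-14)(-15) = -233
L→M: (-14)(6) − (-3)(-11.5) = -118.5
M→N: (-3)(4) − (5)(6) = -42
N→O: (5)(-1) − (4.5)(4) = -23
O→P: (4.5)(-1) − (11.5)(-1) = 7
P→J: (11.5)(-5) − (8)(-1) = -49.5
Σ = -569
Area = |Σ|/2 = 284.5.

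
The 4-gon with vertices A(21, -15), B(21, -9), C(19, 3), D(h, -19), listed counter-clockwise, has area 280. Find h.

The doubled signed area Σ (x_i y_{i+1} − x_{i+1} y_i) is linear in h.
With h=0 it equals 398; the coefficient of h is -18 (from the two edges through D).
So -18·h + 398 = 2·280 = 560 ⇒ h = -9.

-9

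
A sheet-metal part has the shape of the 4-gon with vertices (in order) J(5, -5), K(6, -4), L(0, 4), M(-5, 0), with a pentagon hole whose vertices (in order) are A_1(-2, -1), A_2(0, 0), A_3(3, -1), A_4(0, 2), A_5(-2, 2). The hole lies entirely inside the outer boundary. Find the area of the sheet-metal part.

Outer boundary:
Σ = (10) + (24) + (20) + (25) = 79
Area = |Σ|/2 = 39.5.
Hole:
Σ = (0) + (0) + (6) + (4) + (6) = 16
Area = |Σ|/2 = 8.
Net area = 39.5 − 8 = 31.5.

31.5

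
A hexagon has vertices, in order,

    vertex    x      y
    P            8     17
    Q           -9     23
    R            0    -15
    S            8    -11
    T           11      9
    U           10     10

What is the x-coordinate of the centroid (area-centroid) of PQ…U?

Apply Gauss's area formula. First the cross-terms c_i = x_i·y_{i+1} − x_{i+1}·y_i:
  337, 135, 120, 193, 20, 90  ⇒  2A = 895, A = 447.5.
Then Σ (x_i + x_{i+1})·c_i = 5115, so x̄ = 5115 / (6·447.5) = 341/179.

341/179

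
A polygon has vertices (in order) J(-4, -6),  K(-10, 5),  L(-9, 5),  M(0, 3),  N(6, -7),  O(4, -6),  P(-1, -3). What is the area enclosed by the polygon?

Apply the surveyor's formula: 2A = Σ (x_i·y_{i+1} − x_{i+1}·y_i), indices taken mod 7.
J→K: (-4)(5) − (-10)(-6) = -80
K→L: (-10)(5) − (-9)(5) = -5
L→M: (-9)(3) − (0)(5) = -27
M→N: (0)(-7) − (6)(3) = -18
N→O: (6)(-6) − (4)(-7) = -8
O→P: (4)(-3) − (-1)(-6) = -18
P→J: (-1)(-6) − (-4)(-3) = -6
Σ = -162
Area = |Σ|/2 = 81.

81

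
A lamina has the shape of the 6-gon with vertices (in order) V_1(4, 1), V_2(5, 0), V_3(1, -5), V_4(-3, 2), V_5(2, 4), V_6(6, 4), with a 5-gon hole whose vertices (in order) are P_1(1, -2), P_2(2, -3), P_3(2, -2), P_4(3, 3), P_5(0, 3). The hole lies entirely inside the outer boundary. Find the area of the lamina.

Outer boundary:
Apply Gauss's area formula: 2A = Σ (x_i·y_{i+1} − x_{i+1}·y_i), indices taken mod 6.
Cross-terms: -5, -25, -13, -16, -16, -10  ⇒  Σ = -85
Area = |Σ|/2 = 42.5.
Hole:
Apply the shoelace (surveyor's) formula: 2A = Σ (x_i·y_{i+1} − x_{i+1}·y_i), indices taken mod 5.
Cross-terms: 1, 2, 12, 9, -3  ⇒  Σ = 21
Area = |Σ|/2 = 10.5.
Net area = 42.5 − 10.5 = 32.

32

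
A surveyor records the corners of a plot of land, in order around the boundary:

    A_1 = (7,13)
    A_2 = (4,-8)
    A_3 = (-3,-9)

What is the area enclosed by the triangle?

72

Apply the surveyor's formula: 2A = Σ (x_i·y_{i+1} − x_{i+1}·y_i), indices taken mod 3.
Σ = (-108) + (-60) + (24) = -144
Area = |Σ|/2 = 72.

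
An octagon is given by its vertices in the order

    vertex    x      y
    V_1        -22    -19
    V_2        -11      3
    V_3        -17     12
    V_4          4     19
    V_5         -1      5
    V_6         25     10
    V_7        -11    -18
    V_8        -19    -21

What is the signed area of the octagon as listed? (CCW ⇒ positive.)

Apply Gauss's area formula: 2A = Σ (x_i·y_{i+1} − x_{i+1}·y_i), indices taken mod 8.
Σ = (-275) + (-81) + (-371) + (39) + (-135) + (-340) + (-111) + (-101) = -1375
Signed area = Σ/2 = -687.5 (negative ⇒ clockwise traversal).

-687.5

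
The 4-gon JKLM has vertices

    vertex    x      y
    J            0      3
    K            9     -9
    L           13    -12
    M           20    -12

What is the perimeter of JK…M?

52

|JK| = √((9)² + (-12)²) = √225 = 15
|KL| = √((4)² + (-3)²) = √25 = 5
|LM| = √((7)² + (0)²) = √49 = 7
|MJ| = √((-20)² + (15)²) = √625 = 25
Perimeter = 15 + 5 + 7 + 25 = 52.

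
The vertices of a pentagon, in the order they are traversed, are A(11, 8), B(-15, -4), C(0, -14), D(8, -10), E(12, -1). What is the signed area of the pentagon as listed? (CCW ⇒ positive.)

Σ = (76) + (210) + (112) + (112) + (107) = 617
Signed area = Σ/2 = 308.5 (positive ⇒ counter-clockwise traversal).

308.5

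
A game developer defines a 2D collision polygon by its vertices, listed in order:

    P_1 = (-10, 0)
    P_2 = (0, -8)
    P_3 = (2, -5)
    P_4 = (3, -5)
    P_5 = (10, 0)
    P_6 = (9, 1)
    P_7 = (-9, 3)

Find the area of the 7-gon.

Apply the shoelace formula: 2A = Σ (x_i·y_{i+1} − x_{i+1}·y_i), indices taken mod 7.
Σ = (80) + (16) + (5) + (50) + (10) + (36) + (30) = 227
Area = |Σ|/2 = 113.5.

113.5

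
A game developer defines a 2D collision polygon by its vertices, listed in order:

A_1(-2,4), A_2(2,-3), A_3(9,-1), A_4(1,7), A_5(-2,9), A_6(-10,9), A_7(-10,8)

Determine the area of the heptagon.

Apply Gauss's area formula: 2A = Σ (x_i·y_{i+1} − x_{i+1}·y_i), indices taken mod 7.
A_1→A_2: (-2)(-3) − (2)(4) = -2
A_2→A_3: (2)(-1) − (9)(-3) = 25
A_3→A_4: (9)(7) − (1)(-1) = 64
A_4→A_5: (1)(9) − (-2)(7) = 23
A_5→A_6: (-2)(9) − (-10)(9) = 72
A_6→A_7: (-10)(8) − (-10)(9) = 10
A_7→A_1: (-10)(4) − (-2)(8) = -24
Σ = 168
Area = |Σ|/2 = 84.

84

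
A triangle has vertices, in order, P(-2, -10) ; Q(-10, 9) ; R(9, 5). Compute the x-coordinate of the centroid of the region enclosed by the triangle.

-1

Apply Gauss's area formula. First the cross-terms c_i = x_i·y_{i+1} − x_{i+1}·y_i:
  -118, -131, -80  ⇒  2A = -329, A = -164.5.
Then Σ (x_i + x_{i+1})·c_i = 987, so x̄ = 987 / (6·(-164.5)) = -1.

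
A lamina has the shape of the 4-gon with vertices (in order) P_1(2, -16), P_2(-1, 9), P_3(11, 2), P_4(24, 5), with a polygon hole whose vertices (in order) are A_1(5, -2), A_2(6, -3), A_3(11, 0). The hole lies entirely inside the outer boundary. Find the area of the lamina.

239

Outer boundary:
Apply the shoelace formula: 2A = Σ (x_i·y_{i+1} − x_{i+1}·y_i), indices taken mod 4.
Σ = (2) + (-101) + (7) + (-394) = -486
Area = |Σ|/2 = 243.
Hole:
A_1→A_2: (5)(-3) − (6)(-2) = -3
A_2→A_3: (6)(0) − (11)(-3) = 33
A_3→A_1: (11)(-2) − (5)(0) = -22
Σ = 8
Area = |Σ|/2 = 4.
Net area = 243 − 4 = 239.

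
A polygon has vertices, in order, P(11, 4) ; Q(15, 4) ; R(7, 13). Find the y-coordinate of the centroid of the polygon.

7

Apply the surveyor's formula. First the cross-terms c_i = x_i·y_{i+1} − x_{i+1}·y_i:
  -16, 167, -115  ⇒  2A = 36, A = 18.
Then Σ (y_i + y_{i+1})·c_i = 756, so ȳ = 756 / (6·18) = 7.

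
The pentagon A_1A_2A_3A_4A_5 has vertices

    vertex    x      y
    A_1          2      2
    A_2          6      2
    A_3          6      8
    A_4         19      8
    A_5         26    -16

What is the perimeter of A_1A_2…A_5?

|A_1A_2| = √((4)² + (0)²) = √16 = 4
|A_2A_3| = √((0)² + (6)²) = √36 = 6
|A_3A_4| = √((13)² + (0)²) = √169 = 13
|A_4A_5| = √((7)² + (-24)²) = √625 = 25
|A_5A_1| = √((-24)² + (18)²) = √900 = 30
Perimeter = 4 + 6 + 13 + 25 + 30 = 78.

78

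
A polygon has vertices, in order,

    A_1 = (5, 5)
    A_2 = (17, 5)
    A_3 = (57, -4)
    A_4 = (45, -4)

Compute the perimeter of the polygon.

106

|A_1A_2| = √((12)² + (0)²) = √144 = 12
|A_2A_3| = √((40)² + (-9)²) = √1681 = 41
|A_3A_4| = √((-12)² + (0)²) = √144 = 12
|A_4A_1| = √((-40)² + (9)²) = √1681 = 41
Perimeter = 12 + 41 + 12 + 41 = 106.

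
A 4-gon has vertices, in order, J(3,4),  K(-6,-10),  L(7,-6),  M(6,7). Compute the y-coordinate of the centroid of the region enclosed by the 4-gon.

-257/94

Apply Gauss's area formula. First the cross-terms c_i = x_i·y_{i+1} − x_{i+1}·y_i:
  -6, 106, 85, 3  ⇒  2A = 188, A = 94.
Then Σ (y_i + y_{i+1})·c_i = -1542, so ȳ = -1542 / (6·94) = -257/94.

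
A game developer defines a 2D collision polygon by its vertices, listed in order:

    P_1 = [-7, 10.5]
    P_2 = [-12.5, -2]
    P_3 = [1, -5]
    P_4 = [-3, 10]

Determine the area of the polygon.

121.625

Apply Gauss's area formula: 2A = Σ (x_i·y_{i+1} − x_{i+1}·y_i), indices taken mod 4.
Σ = (145.25) + (64.5) + (-5) + (38.5) = 243.25
Area = |Σ|/2 = 121.625.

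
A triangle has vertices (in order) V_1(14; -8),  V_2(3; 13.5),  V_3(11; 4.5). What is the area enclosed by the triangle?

36.5

Cross-terms: 213, -135, -151  ⇒  Σ = -73
Area = |Σ|/2 = 36.5.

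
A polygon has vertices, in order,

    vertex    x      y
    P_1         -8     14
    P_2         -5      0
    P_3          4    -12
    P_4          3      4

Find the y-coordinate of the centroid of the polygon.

1.53125

Apply Gauss's area formula. First the cross-terms c_i = x_i·y_{i+1} − x_{i+1}·y_i:
  70, 60, 52, 74  ⇒  2A = 256, A = 128.
Then Σ (y_i + y_{i+1})·c_i = 1176, so ȳ = 1176 / (6·128) = 1.53125.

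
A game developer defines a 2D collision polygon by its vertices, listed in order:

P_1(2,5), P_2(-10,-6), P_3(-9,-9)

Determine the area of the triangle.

23.5

Apply the shoelace formula: 2A = Σ (x_i·y_{i+1} − x_{i+1}·y_i), indices taken mod 3.
P_1→P_2: (2)(-6) − (-10)(5) = 38
P_2→P_3: (-10)(-9) − (-9)(-6) = 36
P_3→P_1: (-9)(5) − (2)(-9) = -27
Σ = 47
Area = |Σ|/2 = 23.5.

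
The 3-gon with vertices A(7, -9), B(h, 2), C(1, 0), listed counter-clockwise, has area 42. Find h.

9

Write out the shoelace sum; only the two edges meeting at B involve h:
2·Area = [(7·2 − h·(-9)) + (h·0 − 1·2)] + -9
       = 9·h + 3 = 84
⇒ h = 9.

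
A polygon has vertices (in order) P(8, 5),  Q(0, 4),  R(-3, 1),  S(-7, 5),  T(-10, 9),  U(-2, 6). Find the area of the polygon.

P→Q: (8)(4) − (0)(5) = 32
Q→R: (0)(1) − (-3)(4) = 12
R→S: (-3)(5) − (-7)(1) = -8
S→T: (-7)(9) − (-10)(5) = -13
T→U: (-10)(6) − (-2)(9) = -42
U→P: (-2)(5) − (8)(6) = -58
Σ = -77
Area = |Σ|/2 = 38.5.

38.5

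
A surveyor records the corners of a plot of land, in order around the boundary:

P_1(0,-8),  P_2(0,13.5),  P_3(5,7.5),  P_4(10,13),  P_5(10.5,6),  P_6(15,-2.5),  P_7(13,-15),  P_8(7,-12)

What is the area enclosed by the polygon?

284.875

P_1→P_2: (0)(13.5) − (0)(-8) = 0
P_2→P_3: (0)(7.5) − (5)(13.5) = -67.5
P_3→P_4: (5)(13) − (10)(7.5) = -10
P_4→P_5: (10)(6) − (10.5)(13) = -76.5
P_5→P_6: (10.5)(-2.5) − (15)(6) = -116.25
P_6→P_7: (15)(-15) − (13)(-2.5) = -192.5
P_7→P_8: (13)(-12) − (7)(-15) = -51
P_8→P_1: (7)(-8) − (0)(-12) = -56
Σ = -569.75
Area = |Σ|/2 = 284.875.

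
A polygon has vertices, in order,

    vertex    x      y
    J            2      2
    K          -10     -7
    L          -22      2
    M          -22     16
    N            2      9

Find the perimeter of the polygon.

|JK| = √((-12)² + (-9)²) = √225 = 15
|KL| = √((-12)² + (9)²) = √225 = 15
|LM| = √((0)² + (14)²) = √196 = 14
|MN| = √((24)² + (-7)²) = √625 = 25
|NJ| = √((0)² + (-7)²) = √49 = 7
Perimeter = 15 + 15 + 14 + 25 + 7 = 76.

76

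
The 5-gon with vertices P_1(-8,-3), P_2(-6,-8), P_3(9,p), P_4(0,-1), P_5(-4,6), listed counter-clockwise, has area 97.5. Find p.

-5

The doubled signed area Σ (x_i y_{i+1} − x_{i+1} y_i) is linear in p.
With p=0 it equals 165; the coefficient of p is -6 (from the two edges through P_3).
So -6·p + 165 = 2·97.5 = 195 ⇒ p = -5.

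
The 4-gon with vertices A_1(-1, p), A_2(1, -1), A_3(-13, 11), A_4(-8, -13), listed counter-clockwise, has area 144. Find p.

-5

Write out the shoelace sum; only the two edges meeting at A_1 involve p:
2·Area = [((-8)·p − (-1)·(-13)) + ((-1)·(-1) − 1·p)] + 255
       = -9·p + 243 = 288
⇒ p = -5.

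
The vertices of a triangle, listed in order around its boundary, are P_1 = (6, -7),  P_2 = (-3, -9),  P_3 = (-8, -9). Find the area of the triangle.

Apply the shoelace formula: 2A = Σ (x_i·y_{i+1} − x_{i+1}·y_i), indices taken mod 3.
Σ = (-75) + (-45) + (110) = -10
Area = |Σ|/2 = 5.

5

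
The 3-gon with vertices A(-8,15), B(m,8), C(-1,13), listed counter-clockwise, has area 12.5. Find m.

Write out the shoelace sum; only the two edges meeting at B involve m:
2·Area = [((-8)·8 − m·15) + (m·13 − (-1)·8)] + 89
       = -2·m + 33 = 25
⇒ m = 4.

4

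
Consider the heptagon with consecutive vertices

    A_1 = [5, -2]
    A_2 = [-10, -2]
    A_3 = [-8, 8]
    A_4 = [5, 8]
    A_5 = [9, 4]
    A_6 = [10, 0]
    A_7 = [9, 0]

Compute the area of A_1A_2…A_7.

Cross-terms: -30, -96, -104, -52, -40, 0, -18  ⇒  Σ = -340
Area = |Σ|/2 = 170.

170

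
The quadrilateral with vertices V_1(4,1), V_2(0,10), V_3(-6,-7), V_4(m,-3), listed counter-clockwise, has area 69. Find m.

The doubled signed area Σ (x_i y_{i+1} − x_{i+1} y_i) is linear in m.
With m=0 it equals 130; the coefficient of m is 8 (from the two edges through V_4).
So 8·m + 130 = 2·69 = 138 ⇒ m = 1.

1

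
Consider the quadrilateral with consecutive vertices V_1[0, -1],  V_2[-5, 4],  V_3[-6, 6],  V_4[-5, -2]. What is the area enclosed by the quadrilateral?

18

Apply the surveyor's formula: 2A = Σ (x_i·y_{i+1} − x_{i+1}·y_i), indices taken mod 4.
Σ = (-5) + (-6) + (42) + (5) = 36
Area = |Σ|/2 = 18.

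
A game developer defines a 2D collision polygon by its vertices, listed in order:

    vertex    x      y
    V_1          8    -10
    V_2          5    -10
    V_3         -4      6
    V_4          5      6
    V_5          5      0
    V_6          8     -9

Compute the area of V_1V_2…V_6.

Σ = (-30) + (-10) + (-54) + (-30) + (-45) + (-8) = -177
Area = |Σ|/2 = 88.5.

88.5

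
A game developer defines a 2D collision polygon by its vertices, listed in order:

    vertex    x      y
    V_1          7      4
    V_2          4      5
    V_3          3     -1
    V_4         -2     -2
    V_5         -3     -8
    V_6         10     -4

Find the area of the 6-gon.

Apply the surveyor's formula: 2A = Σ (x_i·y_{i+1} − x_{i+1}·y_i), indices taken mod 6.
Cross-terms: 19, -19, -8, 10, 92, 68  ⇒  Σ = 162
Area = |Σ|/2 = 81.

81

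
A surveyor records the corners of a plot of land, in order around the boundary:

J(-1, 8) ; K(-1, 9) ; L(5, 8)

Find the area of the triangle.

3

Apply Gauss's area formula: 2A = Σ (x_i·y_{i+1} − x_{i+1}·y_i), indices taken mod 3.
J→K: (-1)(9) − (-1)(8) = -1
K→L: (-1)(8) − (5)(9) = -53
L→J: (5)(8) − (-1)(8) = 48
Σ = -6
Area = |Σ|/2 = 3.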